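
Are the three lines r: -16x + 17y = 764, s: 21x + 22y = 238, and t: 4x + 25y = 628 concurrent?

Lines aᵢx + bᵢy = cᵢ with pairwise distinct directions are concurrent exactly when det[aᵢ bᵢ cᵢ] = 0.
Here the determinant is 0.
It vanishes, so the lines are concurrent at (-18, 28).

Yes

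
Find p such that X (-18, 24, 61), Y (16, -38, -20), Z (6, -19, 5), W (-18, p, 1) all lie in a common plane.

-15

The points are coplanar iff XY · (XZ × XW) = 0.
Expanding, this is linear in p: (-40)p + (-600) = 0.
So p = -15.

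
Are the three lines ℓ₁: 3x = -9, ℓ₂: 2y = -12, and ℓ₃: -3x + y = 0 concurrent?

Lines aᵢx + bᵢy = cᵢ with pairwise distinct directions are concurrent exactly when det[aᵢ bᵢ cᵢ] = 0.
Here the determinant is -18.
Nonzero, so no common point exists.

No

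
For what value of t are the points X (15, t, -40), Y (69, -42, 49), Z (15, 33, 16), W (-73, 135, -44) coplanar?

Coplanarity ⇔ det[XY; XZ; XW] = 0.
Expanding, this is linear in t: (336)t + (50064) = 0.
So t = -149.

-149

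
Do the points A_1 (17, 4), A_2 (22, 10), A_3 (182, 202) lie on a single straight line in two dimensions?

Yes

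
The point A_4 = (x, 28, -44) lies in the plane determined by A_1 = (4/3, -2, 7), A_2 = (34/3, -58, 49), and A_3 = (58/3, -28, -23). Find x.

The plane through A_1, A_2, A_3 has equation 2772x + 1056y + 748z = 6820.
Substituting A_4: (2772)x + (-3344) = 6820, so x = 11/3.

11/3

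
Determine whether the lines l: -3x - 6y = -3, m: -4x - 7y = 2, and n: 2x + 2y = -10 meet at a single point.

Intersecting l and m: solving the 2×2 system gives (x, y) = (-11, 6).
Substitute into n: (2)(-11) + (2)(6) = -10.
This equals -10, so (-11, 6) lies on all three lines and they are concurrent.

Yes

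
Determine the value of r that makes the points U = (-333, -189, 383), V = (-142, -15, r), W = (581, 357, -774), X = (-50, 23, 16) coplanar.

Coplanarity ⇔ det[UV; UW; UX] = 0.
Expanding, this is linear in r: (39250)r + (-5063250) = 0.
So r = 129.

129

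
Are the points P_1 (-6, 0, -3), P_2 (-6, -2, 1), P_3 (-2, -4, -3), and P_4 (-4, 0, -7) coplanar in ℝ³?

With P_1 as base: P_1P_2 = (0, -2, 4), P_1P_3 = (4, -4, 0), P_1P_4 = (2, 0, -4).
P_1P_3 × P_1P_4 = (16, 16, 8).
P_1P_2 · (P_1P_3 × P_1P_4) = 0.
The scalar triple product vanishes, so the four points are coplanar.

Yes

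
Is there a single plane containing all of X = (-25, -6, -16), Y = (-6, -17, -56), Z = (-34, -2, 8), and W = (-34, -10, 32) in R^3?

No

With X as base: XY = (19, -11, -40), XZ = (-9, 4, 24), XW = (-9, -4, 48).
XZ × XW = (288, 216, 72).
XY · (XZ × XW) = 216.
Since 216 ≠ 0, the four points are not coplanar.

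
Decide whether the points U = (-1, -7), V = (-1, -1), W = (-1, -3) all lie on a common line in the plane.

Yes

UV = (0, 6), UW = (0, 4).
Checking proportionality: UW = 2/3·UV, so the vectors are parallel and the points are collinear.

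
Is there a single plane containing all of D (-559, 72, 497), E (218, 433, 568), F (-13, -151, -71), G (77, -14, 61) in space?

No

With D as base: DE = (777, 361, 71), DF = (546, -223, -568), DG = (636, -86, -436).
DF × DG = (48380, -123192, 94872).
DE · (DF × DG) = -145140.
Since -145140 ≠ 0, the four points are not coplanar.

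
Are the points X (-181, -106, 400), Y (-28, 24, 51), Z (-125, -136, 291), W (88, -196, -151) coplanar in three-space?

With X as base: XY = (153, 130, -349), XZ = (56, -30, -109), XW = (269, -90, -551).
XZ × XW = (6720, 1535, 3030).
XY · (XZ × XW) = 170240.
Since 170240 ≠ 0, the four points are not coplanar.

No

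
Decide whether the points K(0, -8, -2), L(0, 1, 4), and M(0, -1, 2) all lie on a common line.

KL = (0, 9, 6), KM = (0, 7, 4).
KL × KM = (-6, 0, 0).
The cross product is nonzero, so the points do not lie on one line.

No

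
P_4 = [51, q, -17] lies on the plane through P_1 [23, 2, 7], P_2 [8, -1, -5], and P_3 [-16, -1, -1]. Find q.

A normal to the plane is n = P_1P_2 × P_1P_3 = (-12, 348, -72).
P_4 lies in the plane iff n · P_1P_4 = 0.
This gives (348)q + (696) = 0, so q = -2.

-2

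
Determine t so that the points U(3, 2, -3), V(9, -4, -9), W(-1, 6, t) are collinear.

Direction UV = (6, -6, -6). From the x-coordinate of W, the parameter along the line is τ = (-1 − 3)/6 = -2/3.
Then t = (-3) + (-2/3)·(-6) = 1.

1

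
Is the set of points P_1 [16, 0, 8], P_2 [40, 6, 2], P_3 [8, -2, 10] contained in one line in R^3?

P_1P_2 = (24, 6, -6), P_1P_3 = (-8, -2, 2).
Each component of P_1P_3 is -1/3 times the corresponding component of P_1P_2, so P_1P_3 = -1/3·P_1P_2 and the points are collinear.

Yes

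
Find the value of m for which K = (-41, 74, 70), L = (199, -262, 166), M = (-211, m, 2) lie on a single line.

312

Direction KL = (240, -336, 96). From the x-coordinate of M, the parameter along the line is τ = (-211 − (-41))/240 = -17/24.
Then m = 74 + (-17/24)·(-336) = 312.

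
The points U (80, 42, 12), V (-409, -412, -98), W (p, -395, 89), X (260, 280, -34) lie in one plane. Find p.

-256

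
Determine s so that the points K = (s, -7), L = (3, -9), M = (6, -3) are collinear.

The three points are collinear iff det[KL; KM] = 0.
This determinant is linear in s: (-6)s + (24) = 0, so s = 4.

4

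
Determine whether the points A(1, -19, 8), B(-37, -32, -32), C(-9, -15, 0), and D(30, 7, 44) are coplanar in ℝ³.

The four points are coplanar iff the 3×3 determinant with rows AB, AC, AD is zero.
Rows: (-38, -13, -40), (-10, 4, -8), (29, 26, 36).
Expanding along the first row: (-38)(352) − (-13)(-128) + (-40)(-376) = 0.
Zero determinant ⇒ coplanar.

Yes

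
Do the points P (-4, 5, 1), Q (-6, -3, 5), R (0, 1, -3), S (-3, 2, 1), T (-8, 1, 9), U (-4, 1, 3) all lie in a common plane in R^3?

The plane through P, Q, R has normal n = PQ × PR = (48, 8, 40) and equation n·X = -112.
Checking the remaining points: n·S = -88, n·T = -16, n·U = -64.
Since n·S = -88 ≠ -112, S is off the plane and the points are not all coplanar.

No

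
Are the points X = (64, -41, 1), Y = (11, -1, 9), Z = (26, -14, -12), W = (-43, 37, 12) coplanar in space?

No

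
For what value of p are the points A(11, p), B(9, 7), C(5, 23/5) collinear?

The three points are collinear iff det[AB; AC] = 0.
This determinant is linear in p: (-4)p + (164/5) = 0, so p = 41/5.

41/5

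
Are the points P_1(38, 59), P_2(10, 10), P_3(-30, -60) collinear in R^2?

Yes

P_1P_2 = (-28, -49), P_1P_3 = (-68, -119).
det[P_1P_2; P_1P_3] = (-28)(-119) − (-49)(-68) = 0.
The determinant is zero, so the points are collinear.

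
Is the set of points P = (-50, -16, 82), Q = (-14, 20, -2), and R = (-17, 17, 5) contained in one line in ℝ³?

Yes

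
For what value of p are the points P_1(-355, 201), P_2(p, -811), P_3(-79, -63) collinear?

703

The three points are collinear iff det[P_1P_2; P_1P_3] = 0.
This determinant is linear in p: (-264)p + (185592) = 0, so p = 703.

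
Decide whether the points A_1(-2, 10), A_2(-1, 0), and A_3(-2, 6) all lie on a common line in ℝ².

No

A_1A_2 = (1, -10), A_1A_3 = (0, -4).
det[A_1A_2; A_1A_3] = (1)(-4) − (-10)(0) = -4.
The determinant is nonzero, so they are not collinear.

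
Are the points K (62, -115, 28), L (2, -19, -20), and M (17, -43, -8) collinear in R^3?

Yes

KL = (-60, 96, -48), KM = (-45, 72, -36).
KL × KM = (0, 0, 0).
The cross product vanishes, so the three points are collinear.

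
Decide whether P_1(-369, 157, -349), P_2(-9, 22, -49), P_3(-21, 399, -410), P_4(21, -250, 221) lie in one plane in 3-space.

No

A normal to the plane through P_1, P_2, P_3 is n = P_1P_2 × P_1P_3 = (-64365, 126360, 134100).
The plane has equation n·P = -3211695. For P_4: n·P_4 = -3305565.
-3305565 ≠ -3211695, so P_4 is off the plane.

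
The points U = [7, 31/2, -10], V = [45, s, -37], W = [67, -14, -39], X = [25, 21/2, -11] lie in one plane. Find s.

-15/2

Coplanarity ⇔ det[UV; UW; UX] = 0.
Expanding, this is linear in s: (-462)s + (-3465) = 0.
So s = -15/2.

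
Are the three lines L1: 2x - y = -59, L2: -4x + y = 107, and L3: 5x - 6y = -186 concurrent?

Yes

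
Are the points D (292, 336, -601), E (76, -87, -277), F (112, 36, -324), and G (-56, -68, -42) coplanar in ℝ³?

A normal to the plane through D, E, F is n = DE × DF = (-19971, 1512, -11340).
The plane has equation n·P = 1491840. For G: n·G = 1491840.
Equal, so G lies in the plane and all four are coplanar.

Yes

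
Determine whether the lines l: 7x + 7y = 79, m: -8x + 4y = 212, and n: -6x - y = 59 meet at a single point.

No

Intersecting l and m: solving the 2×2 system gives (x, y) = (-292/21, 529/21).
Substitute into n: (-6)(-292/21) + (-1)(529/21) = 1223/21.
But n requires 59 ≠ 1223/21, so the three lines have no common point.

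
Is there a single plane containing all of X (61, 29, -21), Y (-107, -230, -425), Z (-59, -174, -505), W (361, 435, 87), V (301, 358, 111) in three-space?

The plane through X, Y, Z has normal n = XY × XZ = (43344, -32832, 3024) and equation n·P = 1628352.
Checking the remaining points: n·W = 1628352, n·V = 1628352.
All equal 1628352, so all 5 points lie in one plane.

Yes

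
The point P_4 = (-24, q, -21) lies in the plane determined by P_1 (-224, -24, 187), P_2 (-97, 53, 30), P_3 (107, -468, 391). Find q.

A normal to the plane is n = P_1P_2 × P_1P_3 = (-54000, -77875, -81875).
P_4 lies in the plane iff n · P_1P_4 = 0.
This gives (-77875)q + (4361000) = 0, so q = 56.

56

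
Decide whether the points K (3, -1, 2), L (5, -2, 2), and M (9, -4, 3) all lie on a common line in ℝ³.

No

KL = (2, -1, 0), KM = (6, -3, 1).
Comparing components 2 and 3: (-1)(1) − (0)(-3) = -1 ≠ 0, so KL and KM are not parallel and the points are not collinear.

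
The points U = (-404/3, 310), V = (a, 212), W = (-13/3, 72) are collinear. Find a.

Collinearity: (V − U) must be parallel to (W − U) = (391/3, -238).
Cross-multiplying the components: (a − (-404/3))·(-238) = (-98)·(391/3).
Solving gives a = -81.

-81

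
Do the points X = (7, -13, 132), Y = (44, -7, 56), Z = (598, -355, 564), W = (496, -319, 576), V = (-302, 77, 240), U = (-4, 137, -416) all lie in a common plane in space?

Yes

The plane through X, Y, Z has normal n = XY × XZ = (-23400, -60900, -16200) and equation n·P = -1510500.
Checking the remaining points: n·W = -1510500, n·V = -1510500, n·U = -1510500.
All equal -1510500, so all 6 points lie in one plane.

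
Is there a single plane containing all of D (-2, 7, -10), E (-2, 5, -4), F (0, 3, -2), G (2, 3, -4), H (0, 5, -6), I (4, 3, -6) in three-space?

No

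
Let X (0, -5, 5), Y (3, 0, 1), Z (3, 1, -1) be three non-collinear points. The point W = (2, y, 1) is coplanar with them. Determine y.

-1

A normal to the plane is n = XY × XZ = (-6, 6, 3).
W lies in the plane iff n · XW = 0.
This gives (6)y + (6) = 0, so y = -1.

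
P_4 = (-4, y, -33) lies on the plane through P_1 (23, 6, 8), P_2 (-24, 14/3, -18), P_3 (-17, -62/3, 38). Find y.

18

Coplanarity requires P_1P_2 · (P_1P_3 × P_1P_4) = 0.
P_1P_2 = (-47, -4/3, -26), P_1P_3 = (-40, -80/3, 30); the triple product is linear in y with coefficient 2450 and constant term -44100.
Setting it to zero: y = 18.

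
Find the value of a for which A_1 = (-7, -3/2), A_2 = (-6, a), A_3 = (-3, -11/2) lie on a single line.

-5/2

Collinearity: (A_2 − A_1) must be parallel to (A_3 − A_1) = (4, -4).
Cross-multiplying the components: (a − (-3/2))·(4) = (1)·(-4).
Solving gives a = -5/2.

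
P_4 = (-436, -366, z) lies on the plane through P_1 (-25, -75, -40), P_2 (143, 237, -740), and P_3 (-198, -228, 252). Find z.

The plane through P_1, P_2, P_3 has equation −15996x + 72044y + 28272z = -6134280.
Substituting P_4: (28272)z + (-19393848) = -6134280, so z = 469.

469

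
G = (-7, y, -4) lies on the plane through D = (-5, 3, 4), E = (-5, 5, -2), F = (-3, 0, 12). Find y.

6

The plane through D, E, F has equation −2x − 12y − 4z = -42.
Substituting G: (-12)y + (30) = -42, so y = 6.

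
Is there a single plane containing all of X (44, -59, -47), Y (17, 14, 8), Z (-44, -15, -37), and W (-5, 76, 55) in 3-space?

A normal to the plane through X, Y, Z is n = XY × XZ = (-1690, -4570, 5236).
The plane has equation n·P = -50822. For W: n·W = -50890.
-50890 ≠ -50822, so W is off the plane.

No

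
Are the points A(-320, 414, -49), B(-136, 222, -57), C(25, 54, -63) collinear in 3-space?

AB = (184, -192, -8), AC = (345, -360, -14).
Comparing components 2 and 3: (-192)(-14) − (-8)(-360) = -192 ≠ 0, so AB and AC are not parallel and the points are not collinear.

No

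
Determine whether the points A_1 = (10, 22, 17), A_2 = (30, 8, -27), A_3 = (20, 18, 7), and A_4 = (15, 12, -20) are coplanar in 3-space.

Yes

The four points are coplanar iff the 3×3 determinant with rows A_1A_2, A_1A_3, A_1A_4 is zero.
Rows: (20, -14, -44), (10, -4, -10), (5, -10, -37).
Expanding along the first row: (20)(48) − (-14)(-320) + (-44)(-80) = 0.
Zero determinant ⇒ coplanar.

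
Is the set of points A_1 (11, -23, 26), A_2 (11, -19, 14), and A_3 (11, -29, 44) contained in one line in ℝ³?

Yes

A_1A_2 = (0, 4, -12), A_1A_3 = (0, -6, 18).
A_1A_2 × A_1A_3 = (0, 0, 0).
The cross product vanishes, so the three points are collinear.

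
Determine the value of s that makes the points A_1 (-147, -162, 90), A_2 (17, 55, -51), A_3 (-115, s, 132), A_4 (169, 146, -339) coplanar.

The points are coplanar iff A_1A_2 · (A_1A_3 × A_1A_4) = 0.
Expanding, this is linear in s: (-25800)s + (-1831800) = 0.
So s = -71.

-71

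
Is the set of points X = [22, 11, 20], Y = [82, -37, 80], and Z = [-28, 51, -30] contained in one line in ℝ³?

Yes

XY = (60, -48, 60), XZ = (-50, 40, -50).
Each component of XZ is -5/6 times the corresponding component of XY, so XZ = -5/6·XY and the points are collinear.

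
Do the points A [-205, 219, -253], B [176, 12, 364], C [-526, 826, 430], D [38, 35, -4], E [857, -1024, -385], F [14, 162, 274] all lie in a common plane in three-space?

Yes

The plane through A, B, C has normal n = AB × AC = (-515900, -458280, 164820) and equation n·P = -36303280.
Checking the remaining points: n·D = -36303280, n·E = -36303280, n·F = -36303280.
All equal -36303280, so all 6 points lie in one plane.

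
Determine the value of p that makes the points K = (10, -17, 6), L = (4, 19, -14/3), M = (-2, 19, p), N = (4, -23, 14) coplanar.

2/3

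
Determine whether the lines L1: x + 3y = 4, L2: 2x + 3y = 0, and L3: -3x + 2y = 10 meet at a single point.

Intersecting L1 and L2: solving the 2×2 system gives (x, y) = (-4, 8/3).
Substitute into L3: (-3)(-4) + (2)(8/3) = 52/3.
But L3 requires 10 ≠ 52/3, so the three lines have no common point.

No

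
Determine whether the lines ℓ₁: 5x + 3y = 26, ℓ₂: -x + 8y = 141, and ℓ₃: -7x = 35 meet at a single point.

Yes

Lines aᵢx + bᵢy = cᵢ with pairwise distinct directions are concurrent exactly when det[aᵢ bᵢ cᵢ] = 0.
Here the determinant is 0.
It vanishes, so the lines are concurrent at (-5, 17).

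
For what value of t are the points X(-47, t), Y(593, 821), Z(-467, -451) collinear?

53

Collinearity: (X − Y) must be parallel to (Z − Y) = (-1060, -1272).
Cross-multiplying the components: (t − 821)·(-1060) = (-640)·(-1272).
Solving gives t = 53.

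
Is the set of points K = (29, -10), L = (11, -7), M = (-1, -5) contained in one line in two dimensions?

Yes

KL = (-18, 3), KM = (-30, 5).
Checking proportionality: KM = 5/3·KL, so the vectors are parallel and the points are collinear.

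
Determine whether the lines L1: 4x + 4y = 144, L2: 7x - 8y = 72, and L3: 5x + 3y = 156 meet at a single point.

Intersecting L1 and L2: solving the 2×2 system gives (x, y) = (24, 12).
Substitute into L3: (5)(24) + (3)(12) = 156.
This equals 156, so (24, 12) lies on all three lines and they are concurrent.

Yes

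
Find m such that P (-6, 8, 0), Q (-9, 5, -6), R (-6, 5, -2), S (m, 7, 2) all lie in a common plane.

Coplanarity ⇔ det[PQ; PR; PS] = 0.
Expanding, this is linear in m: (-12)m + (-48) = 0.
So m = -4.

-4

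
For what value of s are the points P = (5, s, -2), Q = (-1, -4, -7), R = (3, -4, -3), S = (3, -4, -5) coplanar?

-4

The points are coplanar iff PQ · (PR × PS) = 0.
Expanding, this is linear in s: (-8)s + (-32) = 0.
So s = -4.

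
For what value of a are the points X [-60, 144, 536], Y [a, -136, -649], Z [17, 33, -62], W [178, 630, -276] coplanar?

80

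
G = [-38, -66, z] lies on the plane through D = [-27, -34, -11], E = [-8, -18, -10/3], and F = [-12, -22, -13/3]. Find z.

A normal to the plane is n = DE × DF = (44/3, -35/3, -12).
G lies in the plane iff n · DG = 0.
This gives (-12)z + (80) = 0, so z = 20/3.

20/3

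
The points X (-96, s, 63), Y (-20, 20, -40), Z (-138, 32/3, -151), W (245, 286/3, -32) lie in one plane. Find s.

Coplanarity ⇔ det[XY; XZ; XW] = 0.
Expanding, this is linear in s: (28471)s + (2163796/3) = 0.
So s = -76/3.

-76/3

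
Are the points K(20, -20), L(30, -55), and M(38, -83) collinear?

Yes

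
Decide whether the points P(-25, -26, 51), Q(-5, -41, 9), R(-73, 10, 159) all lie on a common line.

PQ = (20, -15, -42), PR = (-48, 36, 108).
Comparing components 2 and 3: (-15)(108) − (-42)(36) = -108 ≠ 0, so PQ and PR are not parallel and the points are not collinear.

No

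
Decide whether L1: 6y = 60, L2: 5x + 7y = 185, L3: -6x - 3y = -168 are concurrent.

Yes

Lines aᵢx + bᵢy = cᵢ with pairwise distinct directions are concurrent exactly when det[aᵢ bᵢ cᵢ] = 0.
Here the determinant is 0.
It vanishes, so the lines are concurrent at (23, 10).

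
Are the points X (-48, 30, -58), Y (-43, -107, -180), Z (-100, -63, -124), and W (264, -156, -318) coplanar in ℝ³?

With X as base: XY = (5, -137, -122), XZ = (-52, -93, -66), XW = (312, -186, -260).
XZ × XW = (11904, -34112, 38688).
XY · (XZ × XW) = 12928.
Since 12928 ≠ 0, the four points are not coplanar.

No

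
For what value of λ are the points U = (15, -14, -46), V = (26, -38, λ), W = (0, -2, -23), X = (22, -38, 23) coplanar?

Normal to plane UWX: n = (1380, 1196, 276); plane equation n·P = -8740.
Requiring n·V = -8740: (276)λ + (-9568) = -8740.
So λ = 3.

3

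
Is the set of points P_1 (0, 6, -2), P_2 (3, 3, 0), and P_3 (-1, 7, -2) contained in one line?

No

P_1P_2 = (3, -3, 2), P_1P_3 = (-1, 1, 0).
P_1P_2 × P_1P_3 = (-2, -2, 0).
The cross product is nonzero, so the points do not lie on one line.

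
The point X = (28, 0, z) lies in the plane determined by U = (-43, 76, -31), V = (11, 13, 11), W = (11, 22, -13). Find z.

Coplanarity requires UV · (UW × UX) = 0.
UV = (54, -63, 42), UW = (54, -54, 18); the triple product is linear in z with coefficient 486 and constant term -2916.
Setting it to zero: z = 6.

6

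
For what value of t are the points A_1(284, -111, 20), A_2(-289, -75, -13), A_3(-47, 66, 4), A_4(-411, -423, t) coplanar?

The points are coplanar iff A_1A_2 · (A_1A_3 × A_1A_4) = 0.
Expanding, this is linear in t: (-89505)t + (-2416635) = 0.
So t = -27.

-27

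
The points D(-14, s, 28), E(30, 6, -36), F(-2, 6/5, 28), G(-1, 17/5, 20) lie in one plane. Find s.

38/5

Coplanarity ⇔ det[DE; DF; DG] = 0.
Expanding, this is linear in s: (192)s + (-7296/5) = 0.
So s = 38/5.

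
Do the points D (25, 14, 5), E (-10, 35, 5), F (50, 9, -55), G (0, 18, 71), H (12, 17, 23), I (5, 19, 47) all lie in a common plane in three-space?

No

The plane through D, E, F has normal n = DE × DF = (-1260, -2100, -350) and equation n·P = -62650.
Checking the remaining points: n·G = -62650, n·H = -58870, n·I = -62650.
Since n·H = -58870 ≠ -62650, H is off the plane and the points are not all coplanar.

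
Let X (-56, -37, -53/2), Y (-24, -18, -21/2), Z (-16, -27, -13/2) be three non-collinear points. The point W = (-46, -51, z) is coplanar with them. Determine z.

-43/2

The plane through X, Y, Z has equation 220x − 440z = -660.
Substituting W: (-440)z + (-10120) = -660, so z = -43/2.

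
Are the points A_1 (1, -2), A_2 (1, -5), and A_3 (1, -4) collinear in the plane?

A_1A_2 = (0, -3), A_1A_3 = (0, -2).
det[A_1A_2; A_1A_3] = (0)(-2) − (-3)(0) = 0.
The determinant is zero, so the points are collinear.

Yes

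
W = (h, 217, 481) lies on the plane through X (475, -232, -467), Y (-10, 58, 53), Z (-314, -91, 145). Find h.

-496

A normal to the plane is n = XY × XZ = (104160, -113460, 160425).
W lies in the plane iff n · XW = 0.
This gives (104160)h + (51663360) = 0, so h = -496.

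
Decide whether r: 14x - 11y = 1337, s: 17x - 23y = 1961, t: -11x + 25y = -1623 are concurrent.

Lines aᵢx + bᵢy = cᵢ with pairwise distinct directions are concurrent exactly when det[aᵢ bᵢ cᵢ] = 0.
Here the determinant is 0.
It vanishes, so the lines are concurrent at (68, -35).

Yes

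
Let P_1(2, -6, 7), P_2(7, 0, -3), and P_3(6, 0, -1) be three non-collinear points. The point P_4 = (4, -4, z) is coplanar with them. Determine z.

3

The plane through P_1, P_2, P_3 has equation 12x + 6z = 66.
Substituting P_4: (6)z + (48) = 66, so z = 3.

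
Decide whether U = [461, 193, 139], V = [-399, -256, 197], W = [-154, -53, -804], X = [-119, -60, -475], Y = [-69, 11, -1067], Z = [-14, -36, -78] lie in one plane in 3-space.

The plane through U, V, W has normal n = UV × UW = (437675, -846650, -64575) and equation n·P = 29388800.
Checking the remaining points: n·X = 29388800, n·Y = 29388800, n·Z = 29388800.
All equal 29388800, so all 6 points lie in one plane.

Yes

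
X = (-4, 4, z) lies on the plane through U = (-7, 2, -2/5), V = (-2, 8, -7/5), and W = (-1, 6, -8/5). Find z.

-1

The plane through U, V, W has equation −(16/5)x − 16z = 144/5.
Substituting X: (-16)z + (64/5) = 144/5, so z = -1.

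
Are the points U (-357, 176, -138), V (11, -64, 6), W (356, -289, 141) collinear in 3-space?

UV = (368, -240, 144), UW = (713, -465, 279).
UV × UW = (0, 0, 0).
The cross product vanishes, so the three points are collinear.

Yes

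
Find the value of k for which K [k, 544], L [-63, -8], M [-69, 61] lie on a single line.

The three points are collinear iff det[KL; KM] = 0.
This determinant is linear in k: (-69)k + (-7659) = 0, so k = -111.

-111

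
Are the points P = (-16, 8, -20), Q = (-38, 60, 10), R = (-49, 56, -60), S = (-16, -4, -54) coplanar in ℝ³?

Yes

With P as base: PQ = (-22, 52, 30), PR = (-33, 48, -40), PS = (0, -12, -34).
PR × PS = (-2112, -1122, 396).
PQ · (PR × PS) = 0.
The scalar triple product vanishes, so the four points are coplanar.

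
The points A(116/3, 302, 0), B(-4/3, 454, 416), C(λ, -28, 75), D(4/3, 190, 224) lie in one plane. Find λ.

Normal to plane ABD: n = (80640, -19712/3, 30464/3); plane equation n·P = 3401216/3.
Requiring n·C = 3401216/3: (80640)λ + (2836736/3) = 3401216/3.
So λ = 7/3.

7/3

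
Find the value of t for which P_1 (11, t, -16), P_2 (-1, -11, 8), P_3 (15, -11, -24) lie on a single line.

Direction P_2P_3 = (16, 0, -32). From the x-coordinate of P_1, the parameter along the line is τ = (11 − (-1))/16 = 3/4.
Then t = (-11) + 3/4·(0) = -11.

-11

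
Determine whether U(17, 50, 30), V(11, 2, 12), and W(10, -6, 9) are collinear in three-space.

Yes

UV = (-6, -48, -18), UW = (-7, -56, -21).
Each component of UW is 7/6 times the corresponding component of UV, so UW = 7/6·UV and the points are collinear.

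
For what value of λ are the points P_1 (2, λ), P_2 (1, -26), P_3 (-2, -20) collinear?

-28

Collinearity: (P_1 − P_2) must be parallel to (P_3 − P_2) = (-3, 6).
Cross-multiplying the components: (λ − (-26))·(-3) = (1)·(6).
Solving gives λ = -28.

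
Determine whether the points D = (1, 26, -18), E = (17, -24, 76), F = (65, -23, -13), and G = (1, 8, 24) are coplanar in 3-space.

With D as base: DE = (16, -50, 94), DF = (64, -49, 5), DG = (0, -18, 42).
DF × DG = (-1968, -2688, -1152).
DE · (DF × DG) = -5376.
Since -5376 ≠ 0, the four points are not coplanar.

No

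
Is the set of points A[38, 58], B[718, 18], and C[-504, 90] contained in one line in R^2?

No

AB = (680, -40), AC = (-542, 32).
det[AB; AC] = (680)(32) − (-40)(-542) = 80.
The determinant is nonzero, so they are not collinear.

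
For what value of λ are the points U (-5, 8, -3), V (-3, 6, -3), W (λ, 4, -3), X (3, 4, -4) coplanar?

-1

The points are coplanar iff UV · (UW × UX) = 0.
Expanding, this is linear in λ: (-2)λ + (-2) = 0.
So λ = -1.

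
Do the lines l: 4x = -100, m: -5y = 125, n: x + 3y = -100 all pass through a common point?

Yes

Intersecting l and m: solving the 2×2 system gives (x, y) = (-25, -25).
Substitute into n: (1)(-25) + (3)(-25) = -100.
This equals -100, so (-25, -25) lies on all three lines and they are concurrent.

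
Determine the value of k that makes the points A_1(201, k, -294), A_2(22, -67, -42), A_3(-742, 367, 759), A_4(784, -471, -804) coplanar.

Coplanarity ⇔ det[A_1A_2; A_1A_3; A_1A_4] = 0.
Expanding, this is linear in k: (-28194)k + (-6174486) = 0.
So k = -219.

-219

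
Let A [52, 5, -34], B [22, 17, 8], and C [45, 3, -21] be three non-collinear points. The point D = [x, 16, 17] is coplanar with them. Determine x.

17

Coplanarity requires AB · (AC × AD) = 0.
AB = (-30, 12, 42), AC = (-7, -2, 13); the triple product is linear in x with coefficient 240 and constant term -4080.
Setting it to zero: x = 17.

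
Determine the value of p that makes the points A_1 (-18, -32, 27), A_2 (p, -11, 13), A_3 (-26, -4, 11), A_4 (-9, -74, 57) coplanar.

The points are coplanar iff A_1A_2 · (A_1A_3 × A_1A_4) = 0.
Expanding, this is linear in p: (168)p + (3864) = 0.
So p = -23.

-23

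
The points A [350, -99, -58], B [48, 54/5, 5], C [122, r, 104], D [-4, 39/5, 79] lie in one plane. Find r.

-279/5

The points are coplanar iff AB · (AC × AD) = 0.
Expanding, this is linear in r: (-19072)r + (-5321088/5) = 0.
So r = -279/5.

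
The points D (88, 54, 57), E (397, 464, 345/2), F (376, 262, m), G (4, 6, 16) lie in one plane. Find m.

Normal to plane DEG: n = (-11266, 2967, 19608); plane equation n·P = 286466.
Requiring n·F = 286466: (19608)m + (-3458662) = 286466.
So m = 191.

191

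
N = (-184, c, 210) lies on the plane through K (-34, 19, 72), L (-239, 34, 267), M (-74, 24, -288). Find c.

30

A normal to the plane is n = KL × KM = (-6375, -81600, -425).
N lies in the plane iff n · KN = 0.
This gives (-81600)c + (2448000) = 0, so c = 30.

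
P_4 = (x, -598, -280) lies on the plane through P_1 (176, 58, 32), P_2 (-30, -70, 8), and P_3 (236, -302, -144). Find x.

Coplanarity requires P_1P_2 · (P_1P_3 × P_1P_4) = 0.
P_1P_2 = (-206, -128, -24), P_1P_3 = (60, -360, -176); the triple product is linear in x with coefficient 13888 and constant term -3249792.
Setting it to zero: x = 234.

234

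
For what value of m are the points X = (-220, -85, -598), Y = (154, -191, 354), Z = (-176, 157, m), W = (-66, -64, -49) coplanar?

132

The points are coplanar iff XY · (XZ × XW) = 0.
Expanding, this is linear in m: (-24178)m + (3191496) = 0.
So m = 132.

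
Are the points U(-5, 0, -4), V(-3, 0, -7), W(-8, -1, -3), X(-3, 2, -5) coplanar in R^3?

With U as base: UV = (2, 0, -3), UW = (-3, -1, 1), UX = (2, 2, -1).
UW × UX = (-1, -1, -4).
UV · (UW × UX) = 10.
Since 10 ≠ 0, the four points are not coplanar.

No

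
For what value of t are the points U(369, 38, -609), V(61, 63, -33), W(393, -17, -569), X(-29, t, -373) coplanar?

388

Normal to plane UVW: n = (32680, 26144, 16340); plane equation n·P = 3101332.
Requiring n·X = 3101332: (26144)t + (-7042540) = 3101332.
So t = 388.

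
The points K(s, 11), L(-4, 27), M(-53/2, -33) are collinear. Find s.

Collinearity: (K − L) must be parallel to (M − L) = (-45/2, -60).
Cross-multiplying the components: (s − (-4))·(-60) = (-16)·(-45/2).
Solving gives s = -10.

-10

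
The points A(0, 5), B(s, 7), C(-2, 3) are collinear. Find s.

2

The three points are collinear iff det[AB; AC] = 0.
This determinant is linear in s: (-2)s + (4) = 0, so s = 2.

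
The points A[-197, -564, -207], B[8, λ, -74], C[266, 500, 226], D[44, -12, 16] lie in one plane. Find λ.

-138

The points are coplanar iff AB · (AC × AD) = 0.
Expanding, this is linear in λ: (1104)λ + (152352) = 0.
So λ = -138.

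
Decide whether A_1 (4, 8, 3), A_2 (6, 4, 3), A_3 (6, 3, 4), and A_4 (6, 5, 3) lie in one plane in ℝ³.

No

A normal to the plane through A_1, A_2, A_3 is n = A_1A_2 × A_1A_3 = (-4, -2, -2).
The plane has equation n·P = -38. For A_4: n·A_4 = -40.
-40 ≠ -38, so A_4 is off the plane.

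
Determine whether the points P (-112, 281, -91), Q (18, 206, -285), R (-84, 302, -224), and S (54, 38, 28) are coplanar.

With P as base: PQ = (130, -75, -194), PR = (28, 21, -133), PS = (166, -243, 119).
PR × PS = (-29820, -25410, -10290).
PQ · (PR × PS) = 25410.
Since 25410 ≠ 0, the four points are not coplanar.

No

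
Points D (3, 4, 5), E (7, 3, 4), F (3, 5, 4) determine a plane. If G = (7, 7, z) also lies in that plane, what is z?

0

Coplanarity requires DE · (DF × DG) = 0.
DE = (4, -1, -1), DF = (0, 1, -1); the triple product is linear in z with coefficient 4 and constant term 0.
Setting it to zero: z = 0.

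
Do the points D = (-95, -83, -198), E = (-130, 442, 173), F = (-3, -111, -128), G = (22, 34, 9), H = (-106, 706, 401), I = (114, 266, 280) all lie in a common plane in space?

Yes

The plane through D, E, F has normal n = DE × DF = (47138, 36582, -47320) and equation n·P = 1854944.
Checking the remaining points: n·G = 1854944, n·H = 1854944, n·I = 1854944.
All equal 1854944, so all 6 points lie in one plane.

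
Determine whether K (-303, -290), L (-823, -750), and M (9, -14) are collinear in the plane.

Yes

KL = (-520, -460), KM = (312, 276).
Twice the signed area of △KLM is (-520)(276) − (-460)(312) = 0.
The triangle is degenerate (zero area), so the points are collinear.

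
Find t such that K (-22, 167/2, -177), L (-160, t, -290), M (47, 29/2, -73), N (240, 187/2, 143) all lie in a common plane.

-247/2

Normal to plane KMN: n = (-23120, 5168, 18768); plane equation n·P = -2381768.
Requiring n·L = -2381768: (5168)t + (-1743520) = -2381768.
So t = -247/2.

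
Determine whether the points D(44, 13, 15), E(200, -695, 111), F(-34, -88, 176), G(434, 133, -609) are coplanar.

A normal to the plane through D, E, F is n = DE × DF = (-104292, -32604, -70980).
The plane has equation n·P = -6077400. For G: n·G = -6372240.
-6372240 ≠ -6077400, so G is off the plane.

No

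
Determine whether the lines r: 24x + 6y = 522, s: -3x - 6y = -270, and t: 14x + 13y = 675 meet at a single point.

Lines aᵢx + bᵢy = cᵢ with pairwise distinct directions are concurrent exactly when det[aᵢ bᵢ cᵢ] = 0.
Here the determinant is 0.
It vanishes, so the lines are concurrent at (12, 39).

Yes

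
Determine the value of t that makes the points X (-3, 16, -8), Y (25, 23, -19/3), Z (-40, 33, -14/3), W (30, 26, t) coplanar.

-17/3

Normal to plane XYZ: n = (-5, -155, 735); plane equation n·P = -8345.
Requiring n·W = -8345: (735)t + (-4180) = -8345.
So t = -17/3.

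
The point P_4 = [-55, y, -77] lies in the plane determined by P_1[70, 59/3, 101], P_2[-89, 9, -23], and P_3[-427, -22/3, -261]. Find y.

Coplanarity requires P_1P_2 · (P_1P_3 × P_1P_4) = 0.
P_1P_2 = (-159, -32/3, -124), P_1P_3 = (-497, -27, -362); the triple product is linear in y with coefficient 4070 and constant term 105820/3.
Setting it to zero: y = -26/3.

-26/3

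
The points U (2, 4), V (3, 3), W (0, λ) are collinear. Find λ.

6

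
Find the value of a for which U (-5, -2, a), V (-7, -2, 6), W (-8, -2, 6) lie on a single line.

6

Collinearity requires UV × UW = 0; each component is linear in a.
The y-component gives (1)a + (-6) = 0, so a = 6.
The remaining components then also vanish.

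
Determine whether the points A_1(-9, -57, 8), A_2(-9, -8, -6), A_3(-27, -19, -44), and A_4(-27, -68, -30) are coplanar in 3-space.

Yes

With A_1 as base: A_1A_2 = (0, 49, -14), A_1A_3 = (-18, 38, -52), A_1A_4 = (-18, -11, -38).
A_1A_3 × A_1A_4 = (-2016, 252, 882).
A_1A_2 · (A_1A_3 × A_1A_4) = 0.
The scalar triple product vanishes, so the four points are coplanar.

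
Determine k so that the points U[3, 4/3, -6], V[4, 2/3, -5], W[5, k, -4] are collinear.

0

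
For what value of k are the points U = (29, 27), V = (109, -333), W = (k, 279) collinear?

-27

Collinearity: (W − U) must be parallel to (V − U) = (80, -360).
Cross-multiplying the components: (k − 29)·(-360) = (252)·(80).
Solving gives k = -27.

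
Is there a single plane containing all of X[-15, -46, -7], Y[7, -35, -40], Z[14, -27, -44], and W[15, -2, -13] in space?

With X as base: XY = (22, 11, -33), XZ = (29, 19, -37), XW = (30, 44, -6).
XZ × XW = (1514, -936, 706).
XY · (XZ × XW) = -286.
Since -286 ≠ 0, the four points are not coplanar.

No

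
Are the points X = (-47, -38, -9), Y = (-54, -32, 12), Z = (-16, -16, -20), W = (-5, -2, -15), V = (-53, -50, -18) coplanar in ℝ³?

No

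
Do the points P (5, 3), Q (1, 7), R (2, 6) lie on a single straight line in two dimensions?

PQ = (-4, 4), PR = (-3, 3).
Twice the signed area of △PQR is (-4)(3) − (4)(-3) = 0.
The triangle is degenerate (zero area), so the points are collinear.

Yes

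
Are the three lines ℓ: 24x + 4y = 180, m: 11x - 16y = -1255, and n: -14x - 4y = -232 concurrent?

No

The three lines meet at one point iff the augmented coefficient matrix [aᵢ bᵢ cᵢ] has rank < 3, i.e. its determinant vanishes.
Here the determinant is 856.
Nonzero, so no common point exists.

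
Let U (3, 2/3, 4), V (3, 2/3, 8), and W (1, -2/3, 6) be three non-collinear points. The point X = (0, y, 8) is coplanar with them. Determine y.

The plane through U, V, W has equation (16/3)x − 8y = 32/3.
Substituting X: (-8)y + (0) = 32/3, so y = -4/3.

-4/3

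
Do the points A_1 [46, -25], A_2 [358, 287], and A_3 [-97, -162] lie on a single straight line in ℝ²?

A_1A_2 = (312, 312), A_1A_3 = (-143, -137).
Twice the signed area of △A_1A_2A_3 is (312)(-137) − (312)(-143) = 1872.
The area is nonzero, so the three points are not collinear.

No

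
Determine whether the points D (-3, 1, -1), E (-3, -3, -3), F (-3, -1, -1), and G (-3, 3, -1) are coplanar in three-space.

Yes

The four points are coplanar iff the 3×3 determinant with rows DE, DF, DG is zero.
Rows: (0, -4, -2), (0, -2, 0), (0, 2, 0).
Expanding along the first row: (0)(0) − (-4)(0) + (-2)(0) = 0.
Zero determinant ⇒ coplanar.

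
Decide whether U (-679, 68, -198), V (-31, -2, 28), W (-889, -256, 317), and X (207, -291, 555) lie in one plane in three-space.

With U as base: UV = (648, -70, 226), UW = (-210, -324, 515), UX = (886, -359, 753).
UW × UX = (-59087, 614420, 362454).
UV · (UW × UX) = 616828.
Since 616828 ≠ 0, the four points are not coplanar.

No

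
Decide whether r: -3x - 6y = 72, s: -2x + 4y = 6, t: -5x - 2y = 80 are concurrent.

Intersecting r and s: solving the 2×2 system gives (x, y) = (-27/2, -21/4).
Substitute into t: (-5)(-27/2) + (-2)(-21/4) = 78.
But t requires 80 ≠ 78, so the three lines have no common point.

No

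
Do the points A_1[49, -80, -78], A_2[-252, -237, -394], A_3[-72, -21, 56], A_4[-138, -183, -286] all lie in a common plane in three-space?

A normal to the plane through A_1, A_2, A_3 is n = A_1A_2 × A_1A_3 = (-2394, 78570, -36756).
The plane has equation n·P = -3535938. For A_4: n·A_4 = -3535722.
-3535722 ≠ -3535938, so A_4 is off the plane.

No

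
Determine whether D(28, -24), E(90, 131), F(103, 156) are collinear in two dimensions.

No

DE = (62, 155), DF = (75, 180).
If collinear, DF would be a scalar multiple of DE. But (62)·(180) ≠ (155)·(75) (difference -465), so they are not parallel; the points are not collinear.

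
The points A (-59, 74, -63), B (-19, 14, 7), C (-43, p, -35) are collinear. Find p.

Direction AB = (40, -60, 70). From the x-coordinate of C, the parameter along the line is τ = (-43 − (-59))/40 = 2/5.
Then p = 74 + 2/5·(-60) = 50.

50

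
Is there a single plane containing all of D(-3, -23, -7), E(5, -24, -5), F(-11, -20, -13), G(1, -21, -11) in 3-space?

Yes

A normal to the plane through D, E, F is n = DE × DF = (0, 32, 16).
The plane has equation n·P = -848. For G: n·G = -848.
Equal, so G lies in the plane and all four are coplanar.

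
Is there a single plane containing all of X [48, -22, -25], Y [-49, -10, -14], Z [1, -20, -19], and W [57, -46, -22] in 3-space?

A normal to the plane through X, Y, Z is n = XY × XZ = (50, 65, 370).
The plane has equation n·P = -8280. For W: n·W = -8280.
Equal, so W lies in the plane and all four are coplanar.

Yes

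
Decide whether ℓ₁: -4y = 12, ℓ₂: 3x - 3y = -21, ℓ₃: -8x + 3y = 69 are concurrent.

No

The three lines meet at one point iff the augmented coefficient matrix [aᵢ bᵢ cᵢ] has rank < 3, i.e. its determinant vanishes.
Here the determinant is -24.
Nonzero, so no common point exists.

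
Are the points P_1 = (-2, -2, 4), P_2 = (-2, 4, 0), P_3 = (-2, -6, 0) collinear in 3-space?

P_1P_2 = (0, 6, -4), P_1P_3 = (0, -4, -4).
P_1P_2 × P_1P_3 = (-40, 0, 0).
The cross product is nonzero, so the points do not lie on one line.

No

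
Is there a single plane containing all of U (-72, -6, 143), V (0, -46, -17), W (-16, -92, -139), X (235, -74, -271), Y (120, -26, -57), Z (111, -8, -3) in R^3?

The plane through U, V, W has normal n = UV × UW = (-2480, 11344, -3952) and equation n·P = -454640.
Checking the remaining points: n·X = -351264, n·Y = -367280, n·Z = -354176.
Since n·X = -351264 ≠ -454640, X is off the plane and the points are not all coplanar.

No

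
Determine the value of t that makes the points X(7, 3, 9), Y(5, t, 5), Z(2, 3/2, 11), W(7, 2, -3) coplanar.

Normal to plane XZW: n = (20, -60, 5); plane equation n·P = 5.
Requiring n·Y = 5: (-60)t + (125) = 5.
So t = 2.

2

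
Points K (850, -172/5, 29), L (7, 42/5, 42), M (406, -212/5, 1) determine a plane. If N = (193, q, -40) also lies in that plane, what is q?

A normal to the plane is n = KL × KM = (-5472/5, -29376, 128736/5).
N lies in the plane iff n · KN = 0.
This gives (-29376)q + (-10340352/5) = 0, so q = -352/5.

-352/5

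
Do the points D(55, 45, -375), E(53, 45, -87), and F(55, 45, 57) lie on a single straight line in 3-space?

No

DE = (-2, 0, 288), DF = (0, 0, 432).
Comparing components 3 and 1: (288)(0) − (-2)(432) = 864 ≠ 0, so DE and DF are not parallel and the points are not collinear.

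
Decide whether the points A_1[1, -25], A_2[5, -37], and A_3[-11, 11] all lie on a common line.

Yes

A_1A_2 = (4, -12), A_1A_3 = (-12, 36).
det[A_1A_2; A_1A_3] = (4)(36) − (-12)(-12) = 0.
The determinant is zero, so the points are collinear.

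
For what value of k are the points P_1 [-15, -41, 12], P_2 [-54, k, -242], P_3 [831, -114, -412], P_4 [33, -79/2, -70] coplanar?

The points are coplanar iff P_1P_2 · (P_1P_3 × P_1P_4) = 0.
Expanding, this is linear in k: (49020)k + (539220) = 0.
So k = -11.

-11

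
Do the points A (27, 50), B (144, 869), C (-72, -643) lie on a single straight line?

Yes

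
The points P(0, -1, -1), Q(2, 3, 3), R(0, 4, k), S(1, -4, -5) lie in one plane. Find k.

5

The points are coplanar iff PQ · (PR × PS) = 0.
Expanding, this is linear in k: (10)k + (-50) = 0.
So k = 5.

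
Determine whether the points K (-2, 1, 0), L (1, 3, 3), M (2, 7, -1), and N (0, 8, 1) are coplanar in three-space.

No

The four points are coplanar iff the 3×3 determinant with rows KL, KM, KN is zero.
Rows: (3, 2, 3), (4, 6, -1), (2, 7, 1).
Expanding along the first row: (3)(13) − (2)(6) + (3)(16) = 75.
Nonzero ⇒ not coplanar.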